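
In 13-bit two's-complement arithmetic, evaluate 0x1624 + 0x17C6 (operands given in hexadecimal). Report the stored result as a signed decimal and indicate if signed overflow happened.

0x1624 = 1011000100100 = -2524 (signed)
0x17C6 = 1011111000110 = -2106 (signed)
  1011000100100
+ 1011111000110
= 0110111101010  (discard carry-out 1)
Result 0110111101010: MSB = 0 → value 3562.
Both addends are negative but the stored result is non-negative: signed overflow. The true value -2524 + (-2106) = -4630 lies outside [-4096, 4095].

3562; overflow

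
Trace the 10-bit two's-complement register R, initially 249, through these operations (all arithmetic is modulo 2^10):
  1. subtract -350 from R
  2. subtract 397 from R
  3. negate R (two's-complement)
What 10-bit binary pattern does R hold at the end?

Start: R = 249 = 0011111001.
R = 249 − (-350) = 599; wraps to -425 = 1001010111
R = -425 − 397 = -822; wraps to 202 = 0011001010
R = −(202) = -202 = 1100110110

1100110110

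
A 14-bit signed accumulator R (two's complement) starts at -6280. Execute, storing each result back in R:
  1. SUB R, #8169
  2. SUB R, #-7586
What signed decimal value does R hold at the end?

-6863

Start: R = -6280 = 10011101111000.
R = -6280 − 8169 = -14449; wraps to 1935 = 00011110001111
R = 1935 − (-7586) = 9521; wraps to -6863 = 10010100110001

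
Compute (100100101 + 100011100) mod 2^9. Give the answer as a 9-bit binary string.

001000001

  100100101
+ 100011100
= 001000001  (discard carry-out 1)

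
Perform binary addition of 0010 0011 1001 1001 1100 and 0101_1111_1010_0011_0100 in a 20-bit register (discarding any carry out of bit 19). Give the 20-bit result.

  00100011100110011100
+ 01011111101000110100
= 10000011001111010000

10000011001111010000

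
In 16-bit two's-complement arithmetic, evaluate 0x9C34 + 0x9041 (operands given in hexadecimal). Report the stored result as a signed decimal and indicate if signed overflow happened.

11381; overflow

0x9C34 = 1001110000110100 = -25548 (signed)
0x9041 = 1001000001000001 = -28607 (signed)
  1001110000110100
+ 1001000001000001
= 0010110001110101  (discard carry-out 1)
Result 0010110001110101: MSB = 0 → value 11381.
Both addends are negative but the stored result is non-negative: signed overflow. The true value -25548 + (-28607) = -54155 lies outside [-32768, 32767].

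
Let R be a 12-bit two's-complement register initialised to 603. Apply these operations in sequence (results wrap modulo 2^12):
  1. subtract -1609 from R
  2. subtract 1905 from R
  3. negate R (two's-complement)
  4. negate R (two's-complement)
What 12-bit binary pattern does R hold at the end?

000100110011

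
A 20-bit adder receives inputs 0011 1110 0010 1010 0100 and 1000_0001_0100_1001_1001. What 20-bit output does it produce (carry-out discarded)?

10111111011100111101

  00111110001010100100
+ 10000001010010011001
= 10111111011100111101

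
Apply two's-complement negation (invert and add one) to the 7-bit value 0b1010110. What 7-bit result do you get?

0101010

Invert: 0101001. Add 1: 0101010.
Check: 1010110 = -42, 0101010 = 42.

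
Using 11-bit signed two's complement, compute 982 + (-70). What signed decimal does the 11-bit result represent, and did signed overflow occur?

912; no overflow

982 → 01111010110
-70 → 11110111010
  01111010110
+ 11110111010
= 01110010000  (discard carry-out 1)
Result 01110010000: MSB = 0 → value 912.
Addends have opposite signs, so signed overflow cannot occur.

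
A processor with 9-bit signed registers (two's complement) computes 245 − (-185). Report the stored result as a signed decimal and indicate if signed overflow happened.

-82; overflow

245 → 011110101
-185 → 101000111
Subtract via negate-and-add: invert 101000111 + 1 = 010111001 (i.e. 185).
  011110101
+ 010111001
= 110101110
Result 110101110: MSB = 1 → 430 − 512 = -82.
Both addends (after negating the subtrahend) are non-negative but the stored result is negative: signed overflow. The true value 245 − (-185) = 430 lies outside [-256, 255].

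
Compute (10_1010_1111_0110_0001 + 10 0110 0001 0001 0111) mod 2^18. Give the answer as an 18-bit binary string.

010001000001111000

  101010111101100001
+ 100110000100010111
= 010001000001111000  (discard carry-out 1)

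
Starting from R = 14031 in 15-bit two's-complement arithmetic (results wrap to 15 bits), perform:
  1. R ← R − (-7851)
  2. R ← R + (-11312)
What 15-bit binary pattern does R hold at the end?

Start: R = 14031 = 011011011001111.
R = 14031 − (-7851) = 21882; wraps to -10886 = 101010101111010
R = -10886 + (-11312) = -22198; wraps to 10570 = 010100101001010

010100101001010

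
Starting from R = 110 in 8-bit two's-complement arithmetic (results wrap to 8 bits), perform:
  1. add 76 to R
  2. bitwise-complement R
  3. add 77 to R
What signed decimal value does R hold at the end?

-110

Start: R = 110 = 01101110.
R = 110 + 76 = 186; wraps to -70 = 10111010
R = NOT 10111010 = 01000101 = 69
R = 69 + 77 = 146; wraps to -110 = 10010010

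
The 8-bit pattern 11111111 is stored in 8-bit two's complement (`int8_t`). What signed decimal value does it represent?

MSB is 1, so the value is negative.
Invert: 00000000. Add 1: 00000001 = 1. So the value is −1.

-1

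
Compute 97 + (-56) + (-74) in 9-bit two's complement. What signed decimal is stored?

97 + (-56) = 41 (000101001)
41 + (-74) = -33 (111011111)

-33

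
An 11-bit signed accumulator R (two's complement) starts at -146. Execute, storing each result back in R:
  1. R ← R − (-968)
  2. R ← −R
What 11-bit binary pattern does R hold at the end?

10011001010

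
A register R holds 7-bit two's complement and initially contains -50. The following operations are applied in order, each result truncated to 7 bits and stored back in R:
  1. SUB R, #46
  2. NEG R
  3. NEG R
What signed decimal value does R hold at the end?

Start: R = -50 = 1001110.
R = -50 − 46 = -96; wraps to 32 = 0100000
R = −(32) = -32 = 1100000
R = −(-32) = 32 = 0100000

32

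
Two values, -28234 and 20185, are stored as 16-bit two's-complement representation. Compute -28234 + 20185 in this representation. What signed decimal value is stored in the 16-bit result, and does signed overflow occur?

-28234 → 1001000110110110
20185 → 0100111011011001
  1001000110110110
+ 0100111011011001
= 1110000010001111
Result 1110000010001111: MSB = 1 → 57487 − 65536 = -8049.
Addends have opposite signs, so signed overflow cannot occur.

-8049; no overflow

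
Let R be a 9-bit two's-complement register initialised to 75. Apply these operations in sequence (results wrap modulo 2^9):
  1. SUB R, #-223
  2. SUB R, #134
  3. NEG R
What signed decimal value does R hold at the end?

-164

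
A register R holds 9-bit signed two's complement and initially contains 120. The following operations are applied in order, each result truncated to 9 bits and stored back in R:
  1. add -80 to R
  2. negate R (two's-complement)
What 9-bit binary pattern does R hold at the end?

Start: R = 120 = 001111000.
R = 120 + (-80) = 40 = 000101000
R = −(40) = -40 = 111011000

111011000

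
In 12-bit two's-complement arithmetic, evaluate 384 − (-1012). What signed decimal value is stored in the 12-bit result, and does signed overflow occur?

384 → 000110000000
-1012 → 110000001100
Subtract via negate-and-add: invert 110000001100 + 1 = 001111110100 (i.e. 1012).
  000110000000
+ 001111110100
= 010101110100
Result 010101110100: MSB = 0 → value 1396.
Both addends (after negating the subtrahend) are non-negative and so is the stored result: no signed overflow.

1396; no overflow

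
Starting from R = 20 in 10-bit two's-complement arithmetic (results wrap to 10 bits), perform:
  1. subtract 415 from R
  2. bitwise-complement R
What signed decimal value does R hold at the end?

394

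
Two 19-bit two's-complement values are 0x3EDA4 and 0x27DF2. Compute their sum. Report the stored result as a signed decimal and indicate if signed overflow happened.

-103530; overflow

0x3EDA4 = 0111110110110100100 = 257444 (signed)
0x27DF2 = 0100111110111110010 = 163314 (signed)
  0111110110110100100
+ 0100111110111110010
= 1100110101110010110
Result 1100110101110010110: MSB = 1 → 420758 − 524288 = -103530.
Both addends are non-negative but the stored result is negative: signed overflow. The true value 257444 + 163314 = 420758 lies outside [-262144, 262143].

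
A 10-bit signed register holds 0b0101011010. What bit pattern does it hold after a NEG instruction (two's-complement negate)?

1010100110

Invert: 1010100101. Add 1: 1010100110.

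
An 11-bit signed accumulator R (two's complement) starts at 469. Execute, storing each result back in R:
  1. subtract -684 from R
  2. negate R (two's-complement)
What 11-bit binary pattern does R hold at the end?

Start: R = 469 = 00111010101.
R = 469 − (-684) = 1153; wraps to -895 = 10010000001
R = −(-895) = 895 = 01101111111

01101111111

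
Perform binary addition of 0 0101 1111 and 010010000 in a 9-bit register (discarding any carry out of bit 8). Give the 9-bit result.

011101111

  001011111
+ 010010000
= 011101111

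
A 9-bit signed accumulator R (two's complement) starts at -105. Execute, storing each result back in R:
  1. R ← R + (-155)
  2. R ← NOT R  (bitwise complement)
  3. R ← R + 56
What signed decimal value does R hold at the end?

Start: R = -105 = 110010111.
R = -105 + (-155) = -260; wraps to 252 = 011111100
R = NOT 011111100 = 100000011 = -253
R = -253 + 56 = -197 = 100111011

-197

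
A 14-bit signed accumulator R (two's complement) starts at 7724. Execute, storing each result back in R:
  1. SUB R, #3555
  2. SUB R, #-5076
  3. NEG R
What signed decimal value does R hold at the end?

Start: R = 7724 = 01111000101100.
R = 7724 − 3555 = 4169 = 01000001001001
R = 4169 − (-5076) = 9245; wraps to -7139 = 10010000011101
R = −(-7139) = 7139 = 01101111100011

7139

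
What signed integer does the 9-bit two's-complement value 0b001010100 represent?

84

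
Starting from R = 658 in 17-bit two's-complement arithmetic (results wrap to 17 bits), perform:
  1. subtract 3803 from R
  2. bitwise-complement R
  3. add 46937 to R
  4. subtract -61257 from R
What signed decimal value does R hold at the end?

-19734

Start: R = 658 = 00000001010010010.
R = 658 − 3803 = -3145 = 11111001110110111
R = NOT 11111001110110111 = 00000110001001000 = 3144
R = 3144 + 46937 = 50081 = 01100001110100001
R = 50081 − (-61257) = 111338; wraps to -19734 = 11011001011101010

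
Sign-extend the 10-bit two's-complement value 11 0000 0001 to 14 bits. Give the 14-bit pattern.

MSB of 1100000001 is 1; replicate it into the new high bits.
1111|1100000001 → 11111100000001 (still -255).

11111100000001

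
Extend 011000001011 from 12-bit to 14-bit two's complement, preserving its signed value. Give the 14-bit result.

MSB of 011000001011 is 0; replicate it into the new high bits.
00|011000001011 → 00011000001011 (still 1547).

00011000001011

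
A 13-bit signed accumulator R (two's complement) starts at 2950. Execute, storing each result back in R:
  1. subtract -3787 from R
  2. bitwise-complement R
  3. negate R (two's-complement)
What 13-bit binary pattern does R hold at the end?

1101001010010

Start: R = 2950 = 0101110000110.
R = 2950 − (-3787) = 6737; wraps to -1455 = 1101001010001
R = NOT 1101001010001 = 0010110101110 = 1454
R = −(1454) = -1454 = 1101001010010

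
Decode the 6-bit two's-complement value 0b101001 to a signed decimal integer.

-23

MSB is 1, so the value is negative.
Invert: 010110. Add 1: 010111 = 23. So the value is −23.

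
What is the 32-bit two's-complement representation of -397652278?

|-397652278| = 397652278 = 00010111101100111011000100110110 in 32 bits.
Invert the bits: 11101000010011000100111011001001. Add 1: 11101000010011000100111011001010.
Check: 11101000010011000100111011001010 reads as 3897315018 − 4294967296 = -397652278.

11101000010011000100111011001010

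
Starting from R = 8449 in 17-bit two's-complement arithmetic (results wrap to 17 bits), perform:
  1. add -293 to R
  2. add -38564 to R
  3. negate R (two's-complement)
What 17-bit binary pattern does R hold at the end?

00111011011001000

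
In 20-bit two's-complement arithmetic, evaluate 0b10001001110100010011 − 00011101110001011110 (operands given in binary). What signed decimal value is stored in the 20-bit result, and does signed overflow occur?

0b10001001110100010011 → 10001001110100010011 = -484077 (signed)
00011101110001011110 = 121950 (signed)
Subtract via negate-and-add: invert 00011101110001011110 + 1 = 11100010001110100010 (i.e. -121950).
  10001001110100010011
+ 11100010001110100010
= 01101100000010110101  (discard carry-out 1)
Result 01101100000010110101: MSB = 0 → value 442549.
Both addends (after negating the subtrahend) are negative but the stored result is non-negative: signed overflow. The true value -484077 − 121950 = -606027 lies outside [-524288, 524287].

442549; overflow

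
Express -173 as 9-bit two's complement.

101010011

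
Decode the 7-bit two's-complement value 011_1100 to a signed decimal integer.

60

MSB is 0, so the value is non-negative: 0111100 = 60.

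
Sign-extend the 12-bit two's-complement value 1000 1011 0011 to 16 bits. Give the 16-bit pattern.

MSB of 100010110011 is 1; replicate it into the new high bits.
1111|100010110011 → 1111100010110011 (still -1869).

1111100010110011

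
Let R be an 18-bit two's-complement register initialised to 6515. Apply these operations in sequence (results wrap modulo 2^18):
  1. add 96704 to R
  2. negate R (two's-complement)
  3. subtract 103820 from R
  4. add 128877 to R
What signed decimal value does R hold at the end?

-78162

Start: R = 6515 = 000001100101110011.
R = 6515 + 96704 = 103219 = 011001001100110011
R = −(103219) = -103219 = 100110110011001101
R = -103219 − 103820 = -207039; wraps to 55105 = 001101011101000001
R = 55105 + 128877 = 183982; wraps to -78162 = 101100111010101110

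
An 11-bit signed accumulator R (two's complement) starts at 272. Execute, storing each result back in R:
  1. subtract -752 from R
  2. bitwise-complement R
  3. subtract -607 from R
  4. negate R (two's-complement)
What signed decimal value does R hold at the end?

Start: R = 272 = 00100010000.
R = 272 − (-752) = 1024; wraps to -1024 = 10000000000
R = NOT 10000000000 = 01111111111 = 1023
R = 1023 − (-607) = 1630; wraps to -418 = 11001011110
R = −(-418) = 418 = 00110100010

418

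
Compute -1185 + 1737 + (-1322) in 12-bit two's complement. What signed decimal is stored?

-1185 + 1737 = 552 (001000101000)
552 + (-1322) = -770 (110011111110)

-770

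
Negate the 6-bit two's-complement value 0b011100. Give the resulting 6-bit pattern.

100100

Invert: 100011. Add 1: 100100.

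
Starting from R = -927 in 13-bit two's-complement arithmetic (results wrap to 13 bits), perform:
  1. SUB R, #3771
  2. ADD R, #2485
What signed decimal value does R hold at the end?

-2213

Start: R = -927 = 1110001100001.
R = -927 − 3771 = -4698; wraps to 3494 = 0110110100110
R = 3494 + 2485 = 5979; wraps to -2213 = 1011101011011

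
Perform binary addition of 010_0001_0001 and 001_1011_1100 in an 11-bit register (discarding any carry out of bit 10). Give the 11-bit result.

  01000010001
+ 00110111100
= 01111001101

01111001101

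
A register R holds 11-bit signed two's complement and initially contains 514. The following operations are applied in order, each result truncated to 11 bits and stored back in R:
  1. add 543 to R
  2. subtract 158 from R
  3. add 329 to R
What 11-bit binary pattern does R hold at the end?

Start: R = 514 = 01000000010.
R = 514 + 543 = 1057; wraps to -991 = 10000100001
R = -991 − 158 = -1149; wraps to 899 = 01110000011
R = 899 + 329 = 1228; wraps to -820 = 10011001100

10011001100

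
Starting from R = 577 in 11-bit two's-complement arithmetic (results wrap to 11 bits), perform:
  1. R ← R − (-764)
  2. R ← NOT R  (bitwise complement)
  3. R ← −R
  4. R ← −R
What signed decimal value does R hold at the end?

706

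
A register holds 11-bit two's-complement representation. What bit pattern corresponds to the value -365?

11010010011

|-365| = 365 = 00101101101 in 11 bits.
Invert the bits: 11010010010. Add 1: 11010010011.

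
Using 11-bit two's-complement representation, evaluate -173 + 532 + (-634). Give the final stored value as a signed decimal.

-275

-173 + 532 = 359 (00101100111)
359 + (-634) = -275 (11011101101)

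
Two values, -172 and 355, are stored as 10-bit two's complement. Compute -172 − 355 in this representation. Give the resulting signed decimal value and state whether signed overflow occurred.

-172 → 1101010100
355 → 0101100011
Subtract via negate-and-add: invert 0101100011 + 1 = 1010011101 (i.e. -355).
  1101010100
+ 1010011101
= 0111110001  (discard carry-out 1)
Result 0111110001: MSB = 0 → value 497.
Both addends (after negating the subtrahend) are negative but the stored result is non-negative: signed overflow. The true value -172 − 355 = -527 lies outside [-512, 511].

497; overflow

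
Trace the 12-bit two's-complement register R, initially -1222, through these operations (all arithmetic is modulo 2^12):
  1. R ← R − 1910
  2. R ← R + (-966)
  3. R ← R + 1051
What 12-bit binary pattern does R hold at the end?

010000011001

Start: R = -1222 = 101100111010.
R = -1222 − 1910 = -3132; wraps to 964 = 001111000100
R = 964 + (-966) = -2 = 111111111110
R = -2 + 1051 = 1049 = 010000011001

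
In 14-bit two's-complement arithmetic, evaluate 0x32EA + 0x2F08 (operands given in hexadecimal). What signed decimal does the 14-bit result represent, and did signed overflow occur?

-7694; no overflow

0x32EA = 11001011101010 = -3350 (signed)
0x2F08 = 10111100001000 = -4344 (signed)
  11001011101010
+ 10111100001000
= 10000111110010  (discard carry-out 1)
Result 10000111110010: MSB = 1 → 8690 − 16384 = -7694.
Both addends are negative and so is the stored result: no signed overflow.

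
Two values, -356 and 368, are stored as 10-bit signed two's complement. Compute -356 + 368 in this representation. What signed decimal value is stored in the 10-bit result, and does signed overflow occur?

12; no overflow

-356 → 1010011100
368 → 0101110000
  1010011100
+ 0101110000
= 0000001100  (discard carry-out 1)
Result 0000001100: MSB = 0 → value 12.
Addends have opposite signs, so signed overflow cannot occur.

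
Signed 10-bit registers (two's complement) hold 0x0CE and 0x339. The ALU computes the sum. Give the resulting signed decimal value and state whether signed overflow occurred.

7; no overflow

0x0CE = 0011001110 = 206 (signed)
0x339 = 1100111001 = -199 (signed)
  0011001110
+ 1100111001
= 0000000111  (discard carry-out 1)
Result 0000000111: MSB = 0 → value 7.
Addends have opposite signs, so signed overflow cannot occur.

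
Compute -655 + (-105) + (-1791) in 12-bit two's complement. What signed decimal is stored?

-655 + (-105) = -760 (110100001000)
-760 + (-1791) = -2551 → wraps to 1545 (011000001001)

1545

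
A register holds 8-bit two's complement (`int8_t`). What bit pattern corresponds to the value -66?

|-66| = 66 = 01000010 in 8 bits.
Invert the bits: 10111101. Add 1: 10111110.

10111110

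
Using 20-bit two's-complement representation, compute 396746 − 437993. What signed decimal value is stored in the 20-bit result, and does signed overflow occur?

-41247; no overflow

396746 → 01100000110111001010
437993 → 01101010111011101001
Subtract via negate-and-add: invert 01101010111011101001 + 1 = 10010101000100010111 (i.e. -437993).
  01100000110111001010
+ 10010101000100010111
= 11110101111011100001
Result 11110101111011100001: MSB = 1 → 1007329 − 1048576 = -41247.
Addends (after negating the subtrahend) have opposite signs, so signed overflow cannot occur.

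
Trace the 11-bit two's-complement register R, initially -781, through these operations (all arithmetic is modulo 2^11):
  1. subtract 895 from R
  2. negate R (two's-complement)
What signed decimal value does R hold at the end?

Start: R = -781 = 10011110011.
R = -781 − 895 = -1676; wraps to 372 = 00101110100
R = −(372) = -372 = 11010001100

-372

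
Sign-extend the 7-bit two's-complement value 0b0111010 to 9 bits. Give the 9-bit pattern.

000111010

MSB of 0111010 is 0; replicate it into the new high bits.
00|0111010 → 000111010 (still 58).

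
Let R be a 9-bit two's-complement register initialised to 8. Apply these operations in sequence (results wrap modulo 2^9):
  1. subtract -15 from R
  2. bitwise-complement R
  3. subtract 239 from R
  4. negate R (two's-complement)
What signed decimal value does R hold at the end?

Start: R = 8 = 000001000.
R = 8 − (-15) = 23 = 000010111
R = NOT 000010111 = 111101000 = -24
R = -24 − 239 = -263; wraps to 249 = 011111001
R = −(249) = -249 = 100000111

-249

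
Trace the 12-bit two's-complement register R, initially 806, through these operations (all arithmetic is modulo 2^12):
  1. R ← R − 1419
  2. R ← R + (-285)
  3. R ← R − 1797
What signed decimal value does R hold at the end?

1401

Start: R = 806 = 001100100110.
R = 806 − 1419 = -613 = 110110011011
R = -613 + (-285) = -898 = 110001111110
R = -898 − 1797 = -2695; wraps to 1401 = 010101111001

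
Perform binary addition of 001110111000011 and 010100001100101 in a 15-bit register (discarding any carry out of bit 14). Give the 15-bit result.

100011000101000

  001110111000011
+ 010100001100101
= 100011000101000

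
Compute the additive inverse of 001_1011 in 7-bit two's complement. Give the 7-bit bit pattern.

Invert: 1100100. Add 1: 1100101.

1100101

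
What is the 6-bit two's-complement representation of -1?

111111

|-1| = 1 = 000001 in 6 bits.
Invert the bits: 111110. Add 1: 111111.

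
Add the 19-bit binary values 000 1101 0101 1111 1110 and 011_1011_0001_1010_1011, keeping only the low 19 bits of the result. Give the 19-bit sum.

  0001101010111111110
+ 0111011000110101011
= 1001000011110101001

1001000011110101001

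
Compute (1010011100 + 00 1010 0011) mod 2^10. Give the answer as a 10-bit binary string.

  1010011100
+ 0010100011
= 1100111111

1100111111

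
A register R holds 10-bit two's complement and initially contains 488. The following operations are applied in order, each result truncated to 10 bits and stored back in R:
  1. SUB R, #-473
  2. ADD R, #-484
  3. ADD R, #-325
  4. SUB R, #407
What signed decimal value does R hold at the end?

-255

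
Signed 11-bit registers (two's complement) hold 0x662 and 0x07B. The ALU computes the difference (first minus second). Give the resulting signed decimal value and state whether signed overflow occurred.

-537; no overflow

0x662 = 11001100010 = -414 (signed)
0x07B = 00001111011 = 123 (signed)
Subtract via negate-and-add: invert 00001111011 + 1 = 11110000101 (i.e. -123).
  11001100010
+ 11110000101
= 10111100111  (discard carry-out 1)
Result 10111100111: MSB = 1 → 1511 − 2048 = -537.
Both addends (after negating the subtrahend) are negative and so is the stored result: no signed overflow.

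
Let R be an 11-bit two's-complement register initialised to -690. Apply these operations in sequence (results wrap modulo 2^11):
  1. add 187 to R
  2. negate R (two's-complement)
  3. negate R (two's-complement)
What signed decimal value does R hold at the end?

-503

Start: R = -690 = 10101001110.
R = -690 + 187 = -503 = 11000001001
R = −(-503) = 503 = 00111110111
R = −(503) = -503 = 11000001001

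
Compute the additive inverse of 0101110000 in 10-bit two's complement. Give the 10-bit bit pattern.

Invert: 1010001111. Add 1: 1010010000.
Check: 0101110000 = 368, 1010010000 = -368.

1010010000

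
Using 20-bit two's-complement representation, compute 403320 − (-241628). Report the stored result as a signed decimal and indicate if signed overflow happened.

403320 → 01100010011101111000
-241628 → 11000101000000100100
Subtract via negate-and-add: invert 11000101000000100100 + 1 = 00111010111111011100 (i.e. 241628).
  01100010011101111000
+ 00111010111111011100
= 10011101011101010100
Result 10011101011101010100: MSB = 1 → 644948 − 1048576 = -403628.
Both addends (after negating the subtrahend) are non-negative but the stored result is negative: signed overflow. The true value 403320 − (-241628) = 644948 lies outside [-524288, 524287].

-403628; overflow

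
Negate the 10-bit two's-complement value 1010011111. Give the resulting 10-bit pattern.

0101100001

Invert: 0101100000. Add 1: 0101100001.
Check: 1010011111 = -353, 0101100001 = 353.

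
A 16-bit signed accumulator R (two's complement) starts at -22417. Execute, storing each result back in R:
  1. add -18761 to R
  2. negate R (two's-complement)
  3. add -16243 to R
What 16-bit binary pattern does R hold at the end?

Start: R = -22417 = 1010100001101111.
R = -22417 + (-18761) = -41178; wraps to 24358 = 0101111100100110
R = −(24358) = -24358 = 1010000011011010
R = -24358 + (-16243) = -40601; wraps to 24935 = 0110000101100111

0110000101100111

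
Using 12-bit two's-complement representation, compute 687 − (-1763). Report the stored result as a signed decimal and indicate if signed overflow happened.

-1646; overflow

687 → 001010101111
-1763 → 100100011101
Subtract via negate-and-add: invert 100100011101 + 1 = 011011100011 (i.e. 1763).
  001010101111
+ 011011100011
= 100110010010
Result 100110010010: MSB = 1 → 2450 − 4096 = -1646.
Both addends (after negating the subtrahend) are non-negative but the stored result is negative: signed overflow. The true value 687 − (-1763) = 2450 lies outside [-2048, 2047].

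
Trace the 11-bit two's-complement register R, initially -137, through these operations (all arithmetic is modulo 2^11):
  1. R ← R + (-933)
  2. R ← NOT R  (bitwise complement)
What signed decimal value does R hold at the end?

Start: R = -137 = 11101110111.
R = -137 + (-933) = -1070; wraps to 978 = 01111010010
R = NOT 01111010010 = 10000101101 = -979

-979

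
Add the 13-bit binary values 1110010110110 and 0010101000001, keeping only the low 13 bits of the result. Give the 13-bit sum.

  1110010110110
+ 0010101000001
= 0000111110111  (discard carry-out 1)

0000111110111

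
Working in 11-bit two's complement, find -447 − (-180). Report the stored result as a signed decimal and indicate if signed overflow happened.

-447 → 11001000001
-180 → 11101001100
Subtract via negate-and-add: invert 11101001100 + 1 = 00010110100 (i.e. 180).
  11001000001
+ 00010110100
= 11011110101
Result 11011110101: MSB = 1 → 1781 − 2048 = -267.
Addends (after negating the subtrahend) have opposite signs, so signed overflow cannot occur.

-267; no overflow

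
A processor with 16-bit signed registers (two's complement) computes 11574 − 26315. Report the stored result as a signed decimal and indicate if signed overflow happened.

-14741; no overflow

11574 → 0010110100110110
26315 → 0110011011001011
Subtract via negate-and-add: invert 0110011011001011 + 1 = 1001100100110101 (i.e. -26315).
  0010110100110110
+ 1001100100110101
= 1100011001101011
Result 1100011001101011: MSB = 1 → 50795 − 65536 = -14741.
Addends (after negating the subtrahend) have opposite signs, so signed overflow cannot occur.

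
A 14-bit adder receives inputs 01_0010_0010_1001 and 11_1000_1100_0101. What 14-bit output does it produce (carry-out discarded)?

  01001000101001
+ 11100011000101
= 00101011101110  (discard carry-out 1)

00101011101110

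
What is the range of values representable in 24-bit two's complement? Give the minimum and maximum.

min = -8388608, max = 8388607

Minimum: −2^23 = -8388608.
Maximum: 2^23 − 1 = 8388607.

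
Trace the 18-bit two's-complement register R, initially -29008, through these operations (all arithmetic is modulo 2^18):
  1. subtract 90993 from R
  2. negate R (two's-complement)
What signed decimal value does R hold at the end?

Start: R = -29008 = 111000111010110000.
R = -29008 − 90993 = -120001 = 100010101100111111
R = −(-120001) = 120001 = 011101010011000001

120001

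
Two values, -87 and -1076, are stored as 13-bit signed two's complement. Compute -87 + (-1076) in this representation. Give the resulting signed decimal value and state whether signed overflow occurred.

-1163; no overflow

-87 → 1111110101001
-1076 → 1101111001100
  1111110101001
+ 1101111001100
= 1101101110101  (discard carry-out 1)
Result 1101101110101: MSB = 1 → 7029 − 8192 = -1163.
Both addends are negative and so is the stored result: no signed overflow.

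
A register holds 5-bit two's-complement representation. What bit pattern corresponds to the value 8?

01000

8 is non-negative, so write it directly in 5 bits: 01000.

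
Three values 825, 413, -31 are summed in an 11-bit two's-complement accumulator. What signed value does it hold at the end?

-841

825 + 413 = 1238 → wraps to -810 (10011010110)
-810 + (-31) = -841 (10010110111)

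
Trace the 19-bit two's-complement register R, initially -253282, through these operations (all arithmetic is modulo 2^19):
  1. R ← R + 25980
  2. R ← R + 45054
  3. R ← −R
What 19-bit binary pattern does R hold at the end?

0101100011111101000

Start: R = -253282 = 1000010001010011110.
R = -253282 + 25980 = -227302 = 1001000100000011010
R = -227302 + 45054 = -182248 = 1010011100000011000
R = −(-182248) = 182248 = 0101100011111101000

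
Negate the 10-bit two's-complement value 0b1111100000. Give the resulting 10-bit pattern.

0000100000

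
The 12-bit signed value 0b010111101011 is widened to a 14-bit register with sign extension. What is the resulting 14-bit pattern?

MSB of 010111101011 is 0; replicate it into the new high bits.
00|010111101011 → 00010111101011 (still 1515).

00010111101011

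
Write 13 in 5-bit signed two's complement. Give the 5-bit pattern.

13 is non-negative, so write it directly in 5 bits: 01101.

01101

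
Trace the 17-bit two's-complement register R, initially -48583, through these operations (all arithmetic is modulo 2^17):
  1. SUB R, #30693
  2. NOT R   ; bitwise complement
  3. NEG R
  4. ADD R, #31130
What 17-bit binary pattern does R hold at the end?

10100001111101111

Start: R = -48583 = 10100001000111001.
R = -48583 − 30693 = -79276; wraps to 51796 = 01100101001010100
R = NOT 01100101001010100 = 10011010110101011 = -51797
R = −(-51797) = 51797 = 01100101001010101
R = 51797 + 31130 = 82927; wraps to -48145 = 10100001111101111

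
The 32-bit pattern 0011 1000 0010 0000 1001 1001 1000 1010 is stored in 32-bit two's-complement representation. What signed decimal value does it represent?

941660554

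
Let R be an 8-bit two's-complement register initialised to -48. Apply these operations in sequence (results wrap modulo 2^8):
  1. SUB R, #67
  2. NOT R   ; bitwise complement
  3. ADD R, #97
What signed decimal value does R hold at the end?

-45

Start: R = -48 = 11010000.
R = -48 − 67 = -115 = 10001101
R = NOT 10001101 = 01110010 = 114
R = 114 + 97 = 211; wraps to -45 = 11010011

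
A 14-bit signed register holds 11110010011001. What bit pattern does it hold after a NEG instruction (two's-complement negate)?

00001101100111

Invert: 00001101100110. Add 1: 00001101100111.
Check: 11110010011001 = -871, 00001101100111 = 871.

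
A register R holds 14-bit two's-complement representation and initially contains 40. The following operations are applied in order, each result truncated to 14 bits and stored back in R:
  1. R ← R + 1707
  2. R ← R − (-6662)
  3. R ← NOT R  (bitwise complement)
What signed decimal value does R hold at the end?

Start: R = 40 = 00000000101000.
R = 40 + 1707 = 1747 = 00011011010011
R = 1747 − (-6662) = 8409; wraps to -7975 = 10000011011001
R = NOT 10000011011001 = 01111100100110 = 7974

7974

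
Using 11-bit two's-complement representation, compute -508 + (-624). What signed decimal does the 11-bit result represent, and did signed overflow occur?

916; overflow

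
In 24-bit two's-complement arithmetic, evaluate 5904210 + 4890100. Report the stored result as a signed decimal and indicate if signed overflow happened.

5904210 → 010110100001011101010010
4890100 → 010010101001110111110100
  010110100001011101010010
+ 010010101001110111110100
= 101001001011010101000110
Result 101001001011010101000110: MSB = 1 → 10794310 − 16777216 = -5982906.
Both addends are non-negative but the stored result is negative: signed overflow. The true value 5904210 + 4890100 = 10794310 lies outside [-8388608, 8388607].

-5982906; overflow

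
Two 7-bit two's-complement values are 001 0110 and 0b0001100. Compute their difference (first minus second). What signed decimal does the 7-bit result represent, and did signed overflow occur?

10; no overflow

001 0110 → 0010110 = 22 (signed)
0b0001100 → 0001100 = 12 (signed)
Subtract via negate-and-add: invert 0001100 + 1 = 1110100 (i.e. -12).
  0010110
+ 1110100
= 0001010  (discard carry-out 1)
Result 0001010: MSB = 0 → value 10.
Addends (after negating the subtrahend) have opposite signs, so signed overflow cannot occur.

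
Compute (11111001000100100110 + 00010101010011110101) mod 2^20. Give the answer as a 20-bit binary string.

00001110011000011011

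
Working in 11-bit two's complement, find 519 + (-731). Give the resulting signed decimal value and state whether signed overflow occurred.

-212; no overflow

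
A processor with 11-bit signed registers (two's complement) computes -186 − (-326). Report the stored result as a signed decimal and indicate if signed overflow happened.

-186 → 11101000110
-326 → 11010111010
Subtract via negate-and-add: invert 11010111010 + 1 = 00101000110 (i.e. 326).
  11101000110
+ 00101000110
= 00010001100  (discard carry-out 1)
Result 00010001100: MSB = 0 → value 140.
Addends (after negating the subtrahend) have opposite signs, so signed overflow cannot occur.

140; no overflow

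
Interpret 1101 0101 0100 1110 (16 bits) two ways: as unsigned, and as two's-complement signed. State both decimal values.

Unsigned: 1101010101001110 = 54606.
Signed: MSB=1 → 54606 − 65536 = -10930.

unsigned = 54606, signed = -10930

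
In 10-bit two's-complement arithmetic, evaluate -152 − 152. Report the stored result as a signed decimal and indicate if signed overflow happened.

-304; no overflow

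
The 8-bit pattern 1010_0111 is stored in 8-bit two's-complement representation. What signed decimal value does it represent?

-89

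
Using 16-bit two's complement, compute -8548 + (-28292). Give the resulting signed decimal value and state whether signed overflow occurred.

28696; overflow

-8548 → 1101111010011100
-28292 → 1001000101111100
  1101111010011100
+ 1001000101111100
= 0111000000011000  (discard carry-out 1)
Result 0111000000011000: MSB = 0 → value 28696.
Both addends are negative but the stored result is non-negative: signed overflow. The true value -8548 + (-28292) = -36840 lies outside [-32768, 32767].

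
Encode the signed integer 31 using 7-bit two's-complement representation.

31 is non-negative, so write it directly in 7 bits: 0011111.

0011111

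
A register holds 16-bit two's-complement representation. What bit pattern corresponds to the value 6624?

6624 is non-negative, so write it directly in 16 bits: 0001100111100000.

0001100111100000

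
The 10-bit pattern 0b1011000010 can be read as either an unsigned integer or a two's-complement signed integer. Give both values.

Unsigned: 1011000010 = 706.
Signed: MSB=1 → 706 − 1024 = -318.

unsigned = 706, signed = -318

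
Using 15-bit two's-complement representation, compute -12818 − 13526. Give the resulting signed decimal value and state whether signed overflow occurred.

6424; overflow

-12818 → 100110111101110
13526 → 011010011010110
Subtract via negate-and-add: invert 011010011010110 + 1 = 100101100101010 (i.e. -13526).
  100110111101110
+ 100101100101010
= 001100100011000  (discard carry-out 1)
Result 001100100011000: MSB = 0 → value 6424.
Both addends (after negating the subtrahend) are negative but the stored result is non-negative: signed overflow. The true value -12818 − 13526 = -26344 lies outside [-16384, 16383].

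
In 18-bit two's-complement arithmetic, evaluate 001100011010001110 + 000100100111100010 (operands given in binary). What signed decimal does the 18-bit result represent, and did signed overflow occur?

001100011010001110 = 50830 (signed)
000100100111100010 = 18914 (signed)
  001100011010001110
+ 000100100111100010
= 010001000001110000
Result 010001000001110000: MSB = 0 → value 69744.
Both addends are non-negative and so is the stored result: no signed overflow.

69744; no overflow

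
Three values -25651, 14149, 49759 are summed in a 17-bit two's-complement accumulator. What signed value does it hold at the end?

38257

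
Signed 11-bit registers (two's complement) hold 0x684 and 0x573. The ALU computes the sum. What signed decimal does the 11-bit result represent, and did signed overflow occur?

1015; overflow

0x684 = 11010000100 = -380 (signed)
0x573 = 10101110011 = -653 (signed)
  11010000100
+ 10101110011
= 01111110111  (discard carry-out 1)
Result 01111110111: MSB = 0 → value 1015.
Both addends are negative but the stored result is non-negative: signed overflow. The true value -380 + (-653) = -1033 lies outside [-1024, 1023].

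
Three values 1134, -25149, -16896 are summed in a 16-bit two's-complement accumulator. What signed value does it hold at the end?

24625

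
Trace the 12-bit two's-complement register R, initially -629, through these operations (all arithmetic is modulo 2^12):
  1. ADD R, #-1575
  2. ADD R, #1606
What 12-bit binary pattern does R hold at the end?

Start: R = -629 = 110110001011.
R = -629 + (-1575) = -2204; wraps to 1892 = 011101100100
R = 1892 + 1606 = 3498; wraps to -598 = 110110101010

110110101010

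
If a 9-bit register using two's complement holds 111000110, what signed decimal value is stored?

MSB is 1, so the value is negative.
Unsigned reading: 454. Subtract 2^9 = 512: 454 − 512 = -58.

-58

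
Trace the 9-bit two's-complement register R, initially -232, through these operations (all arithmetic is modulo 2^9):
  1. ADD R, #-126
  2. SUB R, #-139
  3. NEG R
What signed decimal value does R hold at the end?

Start: R = -232 = 100011000.
R = -232 + (-126) = -358; wraps to 154 = 010011010
R = 154 − (-139) = 293; wraps to -219 = 100100101
R = −(-219) = 219 = 011011011

219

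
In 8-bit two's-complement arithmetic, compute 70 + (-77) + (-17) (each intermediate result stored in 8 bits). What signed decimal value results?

-24

70 + (-77) = -7 (11111001)
-7 + (-17) = -24 (11101000)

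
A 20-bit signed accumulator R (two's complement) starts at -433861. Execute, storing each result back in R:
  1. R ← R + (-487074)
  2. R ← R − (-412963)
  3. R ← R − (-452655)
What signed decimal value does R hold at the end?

Start: R = -433861 = 10010110000100111011.
R = -433861 + (-487074) = -920935; wraps to 127641 = 00011111001010011001
R = 127641 − (-412963) = 540604; wraps to -507972 = 10000011111110111100
R = -507972 − (-452655) = -55317 = 11110010011111101011

-55317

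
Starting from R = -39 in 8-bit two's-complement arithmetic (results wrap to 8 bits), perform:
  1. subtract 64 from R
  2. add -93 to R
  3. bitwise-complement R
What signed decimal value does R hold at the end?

-61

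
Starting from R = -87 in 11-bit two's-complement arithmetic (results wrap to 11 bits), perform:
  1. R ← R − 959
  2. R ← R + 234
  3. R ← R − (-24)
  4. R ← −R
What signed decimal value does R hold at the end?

788

Start: R = -87 = 11110101001.
R = -87 − 959 = -1046; wraps to 1002 = 01111101010
R = 1002 + 234 = 1236; wraps to -812 = 10011010100
R = -812 − (-24) = -788 = 10011101100
R = −(-788) = 788 = 01100010100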